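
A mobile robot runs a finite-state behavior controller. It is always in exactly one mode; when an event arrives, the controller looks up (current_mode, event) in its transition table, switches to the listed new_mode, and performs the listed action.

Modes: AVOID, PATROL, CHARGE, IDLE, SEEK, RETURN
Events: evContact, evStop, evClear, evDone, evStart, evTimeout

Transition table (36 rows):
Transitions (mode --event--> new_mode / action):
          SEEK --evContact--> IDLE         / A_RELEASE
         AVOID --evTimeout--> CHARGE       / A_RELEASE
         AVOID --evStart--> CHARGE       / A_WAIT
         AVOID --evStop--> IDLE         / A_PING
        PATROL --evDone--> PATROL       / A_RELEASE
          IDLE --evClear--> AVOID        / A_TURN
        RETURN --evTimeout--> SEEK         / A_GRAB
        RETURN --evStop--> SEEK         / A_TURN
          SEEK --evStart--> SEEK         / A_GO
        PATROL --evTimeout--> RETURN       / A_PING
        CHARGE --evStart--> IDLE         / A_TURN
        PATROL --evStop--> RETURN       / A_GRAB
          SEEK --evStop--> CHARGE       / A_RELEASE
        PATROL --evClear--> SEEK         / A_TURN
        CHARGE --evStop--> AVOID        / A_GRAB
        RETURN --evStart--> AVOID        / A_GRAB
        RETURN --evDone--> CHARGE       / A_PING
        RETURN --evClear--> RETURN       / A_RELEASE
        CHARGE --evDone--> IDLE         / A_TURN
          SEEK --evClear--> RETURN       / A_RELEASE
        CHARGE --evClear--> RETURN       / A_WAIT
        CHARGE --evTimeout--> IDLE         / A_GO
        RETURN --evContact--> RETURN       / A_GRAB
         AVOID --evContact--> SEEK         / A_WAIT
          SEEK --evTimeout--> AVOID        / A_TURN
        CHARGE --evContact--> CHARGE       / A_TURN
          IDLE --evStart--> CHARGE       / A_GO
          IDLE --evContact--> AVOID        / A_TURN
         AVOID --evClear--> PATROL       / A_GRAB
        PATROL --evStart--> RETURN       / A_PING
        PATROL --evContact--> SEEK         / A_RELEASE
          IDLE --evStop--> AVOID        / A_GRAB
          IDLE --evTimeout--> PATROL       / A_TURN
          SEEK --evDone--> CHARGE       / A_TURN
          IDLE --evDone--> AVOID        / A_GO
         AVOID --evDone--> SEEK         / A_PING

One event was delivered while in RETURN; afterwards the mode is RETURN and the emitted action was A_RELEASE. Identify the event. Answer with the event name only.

evClear

try evContact: (RETURN, evContact) → (RETURN, A_GRAB)
try evStop: (RETURN, evStop) → (SEEK, A_TURN)
try evClear: (RETURN, evClear) → (RETURN, A_RELEASE)  ← matches
try evDone: (RETURN, evDone) → (CHARGE, A_PING)
try evStart: (RETURN, evStart) → (AVOID, A_GRAB)
try evTimeout: (RETURN, evTimeout) → (SEEK, A_GRAB)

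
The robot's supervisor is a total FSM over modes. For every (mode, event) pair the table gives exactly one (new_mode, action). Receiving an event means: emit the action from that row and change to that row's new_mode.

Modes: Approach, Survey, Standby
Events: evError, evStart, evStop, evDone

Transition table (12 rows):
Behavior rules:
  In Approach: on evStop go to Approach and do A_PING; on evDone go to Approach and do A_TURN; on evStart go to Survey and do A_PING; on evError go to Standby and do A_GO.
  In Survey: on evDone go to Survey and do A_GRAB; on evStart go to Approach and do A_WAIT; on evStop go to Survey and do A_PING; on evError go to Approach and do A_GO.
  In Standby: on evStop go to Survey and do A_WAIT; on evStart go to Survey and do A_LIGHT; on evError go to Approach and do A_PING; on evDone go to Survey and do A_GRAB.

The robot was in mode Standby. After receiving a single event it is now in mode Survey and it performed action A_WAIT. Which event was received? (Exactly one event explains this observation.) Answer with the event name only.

evStop

try evError: (Standby, evError) → (Approach, A_PING)
try evStart: (Standby, evStart) → (Survey, A_LIGHT)
try evStop: (Standby, evStop) → (Survey, A_WAIT)  ← matches
try evDone: (Standby, evDone) → (Survey, A_GRAB)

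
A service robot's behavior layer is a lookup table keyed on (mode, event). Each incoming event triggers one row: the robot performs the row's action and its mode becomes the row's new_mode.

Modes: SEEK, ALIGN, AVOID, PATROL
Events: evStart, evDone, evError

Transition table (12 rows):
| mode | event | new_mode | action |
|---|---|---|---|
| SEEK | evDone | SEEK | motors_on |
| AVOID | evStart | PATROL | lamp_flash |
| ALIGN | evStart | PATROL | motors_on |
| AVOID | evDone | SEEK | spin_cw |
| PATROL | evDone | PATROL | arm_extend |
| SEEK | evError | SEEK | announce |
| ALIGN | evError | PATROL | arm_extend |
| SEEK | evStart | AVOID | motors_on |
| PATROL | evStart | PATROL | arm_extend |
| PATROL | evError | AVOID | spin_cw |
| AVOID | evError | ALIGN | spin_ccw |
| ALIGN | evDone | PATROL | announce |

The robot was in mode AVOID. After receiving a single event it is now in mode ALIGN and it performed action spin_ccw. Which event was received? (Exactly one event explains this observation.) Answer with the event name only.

evError

try evStart: (AVOID, evStart) → (PATROL, lamp_flash)
try evDone: (AVOID, evDone) → (SEEK, spin_cw)
try evError: (AVOID, evError) → (ALIGN, spin_ccw)  ← matches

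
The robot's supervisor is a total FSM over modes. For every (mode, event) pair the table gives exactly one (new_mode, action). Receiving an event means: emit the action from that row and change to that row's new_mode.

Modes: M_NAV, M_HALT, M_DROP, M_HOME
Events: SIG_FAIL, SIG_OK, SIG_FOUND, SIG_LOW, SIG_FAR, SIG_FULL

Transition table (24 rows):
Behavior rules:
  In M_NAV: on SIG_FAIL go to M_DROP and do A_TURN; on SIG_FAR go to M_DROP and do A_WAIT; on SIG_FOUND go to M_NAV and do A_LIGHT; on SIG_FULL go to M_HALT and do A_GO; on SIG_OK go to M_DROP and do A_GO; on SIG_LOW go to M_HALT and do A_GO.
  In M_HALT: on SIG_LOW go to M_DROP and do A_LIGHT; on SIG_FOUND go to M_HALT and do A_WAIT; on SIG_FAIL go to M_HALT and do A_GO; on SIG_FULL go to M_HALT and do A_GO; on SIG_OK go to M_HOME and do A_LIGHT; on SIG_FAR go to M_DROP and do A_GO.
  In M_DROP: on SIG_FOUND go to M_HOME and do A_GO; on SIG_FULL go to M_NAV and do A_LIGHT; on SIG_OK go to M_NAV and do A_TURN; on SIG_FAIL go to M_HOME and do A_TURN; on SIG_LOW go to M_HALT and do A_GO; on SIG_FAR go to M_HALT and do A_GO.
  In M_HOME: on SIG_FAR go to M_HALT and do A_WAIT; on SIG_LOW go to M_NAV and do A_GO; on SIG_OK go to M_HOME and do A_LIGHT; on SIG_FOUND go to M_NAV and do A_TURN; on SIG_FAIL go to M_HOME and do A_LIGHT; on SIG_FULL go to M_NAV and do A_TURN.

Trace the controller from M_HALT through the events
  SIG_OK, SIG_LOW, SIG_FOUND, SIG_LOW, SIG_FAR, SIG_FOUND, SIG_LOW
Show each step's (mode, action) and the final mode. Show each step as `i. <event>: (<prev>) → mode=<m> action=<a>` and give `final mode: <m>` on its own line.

1. SIG_OK: (M_HALT) → mode=M_HOME action=A_LIGHT
2. SIG_LOW: (M_HOME) → mode=M_NAV action=A_GO
3. SIG_FOUND: (M_NAV) → mode=M_NAV action=A_LIGHT
4. SIG_LOW: (M_NAV) → mode=M_HALT action=A_GO
5. SIG_FAR: (M_HALT) → mode=M_DROP action=A_GO
6. SIG_FOUND: (M_DROP) → mode=M_HOME action=A_GO
7. SIG_LOW: (M_HOME) → mode=M_NAV action=A_GO

final mode: M_NAV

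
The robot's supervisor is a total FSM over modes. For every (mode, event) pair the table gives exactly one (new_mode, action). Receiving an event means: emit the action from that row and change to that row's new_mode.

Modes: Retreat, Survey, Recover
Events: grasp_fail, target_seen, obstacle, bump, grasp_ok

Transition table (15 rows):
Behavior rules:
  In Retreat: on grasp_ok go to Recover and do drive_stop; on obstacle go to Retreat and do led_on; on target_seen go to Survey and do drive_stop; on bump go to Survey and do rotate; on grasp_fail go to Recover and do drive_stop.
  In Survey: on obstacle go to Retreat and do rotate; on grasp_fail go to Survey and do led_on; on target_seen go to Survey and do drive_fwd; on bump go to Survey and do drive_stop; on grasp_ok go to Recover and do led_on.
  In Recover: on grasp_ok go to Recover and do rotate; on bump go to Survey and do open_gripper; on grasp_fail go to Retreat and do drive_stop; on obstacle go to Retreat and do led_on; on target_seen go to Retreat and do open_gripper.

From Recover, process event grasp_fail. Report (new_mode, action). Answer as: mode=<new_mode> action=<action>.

mode=Retreat action=drive_stop

current mode = Recover; filter table to that mode:
  (Recover, grasp_ok) → (Recover, rotate)
  (Recover, bump) → (Survey, open_gripper)
  (Recover, grasp_fail) → (Retreat, drive_stop)  ← event matches
  (Recover, obstacle) → (Retreat, led_on)
  (Recover, target_seen) → (Retreat, open_gripper)
event = grasp_fail selects (Retreat, drive_stop)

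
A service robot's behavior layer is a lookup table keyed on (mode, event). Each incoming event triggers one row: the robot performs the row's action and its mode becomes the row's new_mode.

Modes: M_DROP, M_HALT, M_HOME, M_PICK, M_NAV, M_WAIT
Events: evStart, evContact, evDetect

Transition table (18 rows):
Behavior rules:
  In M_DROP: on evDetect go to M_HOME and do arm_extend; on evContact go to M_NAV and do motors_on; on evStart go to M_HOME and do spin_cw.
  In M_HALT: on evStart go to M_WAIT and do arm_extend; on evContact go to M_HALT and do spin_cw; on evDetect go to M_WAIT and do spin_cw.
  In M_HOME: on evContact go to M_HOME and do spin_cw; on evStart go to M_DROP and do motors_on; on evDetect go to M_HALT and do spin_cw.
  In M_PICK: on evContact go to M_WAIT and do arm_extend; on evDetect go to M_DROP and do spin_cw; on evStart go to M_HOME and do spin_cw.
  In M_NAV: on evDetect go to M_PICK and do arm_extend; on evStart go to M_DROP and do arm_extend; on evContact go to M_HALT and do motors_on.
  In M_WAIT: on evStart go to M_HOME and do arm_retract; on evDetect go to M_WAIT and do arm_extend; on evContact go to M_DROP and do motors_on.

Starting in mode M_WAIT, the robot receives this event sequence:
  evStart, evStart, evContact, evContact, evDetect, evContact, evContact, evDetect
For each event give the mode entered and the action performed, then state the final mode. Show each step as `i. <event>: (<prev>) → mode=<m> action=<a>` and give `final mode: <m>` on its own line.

1. evStart: (M_WAIT) → mode=M_HOME action=arm_retract
2. evStart: (M_HOME) → mode=M_DROP action=motors_on
3. evContact: (M_DROP) → mode=M_NAV action=motors_on
4. evContact: (M_NAV) → mode=M_HALT action=motors_on
5. evDetect: (M_HALT) → mode=M_WAIT action=spin_cw
6. evContact: (M_WAIT) → mode=M_DROP action=motors_on
7. evContact: (M_DROP) → mode=M_NAV action=motors_on
8. evDetect: (M_NAV) → mode=M_PICK action=arm_extend

final mode: M_PICK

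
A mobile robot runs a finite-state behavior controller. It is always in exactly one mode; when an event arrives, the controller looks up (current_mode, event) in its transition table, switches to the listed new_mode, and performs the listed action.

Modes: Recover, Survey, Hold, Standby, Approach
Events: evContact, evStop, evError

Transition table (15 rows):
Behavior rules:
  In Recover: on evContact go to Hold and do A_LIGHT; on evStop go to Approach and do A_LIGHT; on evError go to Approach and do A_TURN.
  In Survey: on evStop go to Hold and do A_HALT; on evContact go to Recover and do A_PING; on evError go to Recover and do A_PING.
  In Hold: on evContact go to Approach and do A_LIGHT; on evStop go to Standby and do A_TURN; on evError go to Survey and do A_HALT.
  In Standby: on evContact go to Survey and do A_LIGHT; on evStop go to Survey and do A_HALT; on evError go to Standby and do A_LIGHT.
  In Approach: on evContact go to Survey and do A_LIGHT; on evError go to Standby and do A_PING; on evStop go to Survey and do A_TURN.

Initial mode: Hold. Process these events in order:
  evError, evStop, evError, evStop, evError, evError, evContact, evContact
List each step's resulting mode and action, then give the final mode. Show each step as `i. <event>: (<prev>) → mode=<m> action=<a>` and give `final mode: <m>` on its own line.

final mode: Approach

1. evError: (Hold) → mode=Survey action=A_HALT
2. evStop: (Survey) → mode=Hold action=A_HALT
3. evError: (Hold) → mode=Survey action=A_HALT
4. evStop: (Survey) → mode=Hold action=A_HALT
5. evError: (Hold) → mode=Survey action=A_HALT
6. evError: (Survey) → mode=Recover action=A_PING
7. evContact: (Recover) → mode=Hold action=A_LIGHT
8. evContact: (Hold) → mode=Approach action=A_LIGHT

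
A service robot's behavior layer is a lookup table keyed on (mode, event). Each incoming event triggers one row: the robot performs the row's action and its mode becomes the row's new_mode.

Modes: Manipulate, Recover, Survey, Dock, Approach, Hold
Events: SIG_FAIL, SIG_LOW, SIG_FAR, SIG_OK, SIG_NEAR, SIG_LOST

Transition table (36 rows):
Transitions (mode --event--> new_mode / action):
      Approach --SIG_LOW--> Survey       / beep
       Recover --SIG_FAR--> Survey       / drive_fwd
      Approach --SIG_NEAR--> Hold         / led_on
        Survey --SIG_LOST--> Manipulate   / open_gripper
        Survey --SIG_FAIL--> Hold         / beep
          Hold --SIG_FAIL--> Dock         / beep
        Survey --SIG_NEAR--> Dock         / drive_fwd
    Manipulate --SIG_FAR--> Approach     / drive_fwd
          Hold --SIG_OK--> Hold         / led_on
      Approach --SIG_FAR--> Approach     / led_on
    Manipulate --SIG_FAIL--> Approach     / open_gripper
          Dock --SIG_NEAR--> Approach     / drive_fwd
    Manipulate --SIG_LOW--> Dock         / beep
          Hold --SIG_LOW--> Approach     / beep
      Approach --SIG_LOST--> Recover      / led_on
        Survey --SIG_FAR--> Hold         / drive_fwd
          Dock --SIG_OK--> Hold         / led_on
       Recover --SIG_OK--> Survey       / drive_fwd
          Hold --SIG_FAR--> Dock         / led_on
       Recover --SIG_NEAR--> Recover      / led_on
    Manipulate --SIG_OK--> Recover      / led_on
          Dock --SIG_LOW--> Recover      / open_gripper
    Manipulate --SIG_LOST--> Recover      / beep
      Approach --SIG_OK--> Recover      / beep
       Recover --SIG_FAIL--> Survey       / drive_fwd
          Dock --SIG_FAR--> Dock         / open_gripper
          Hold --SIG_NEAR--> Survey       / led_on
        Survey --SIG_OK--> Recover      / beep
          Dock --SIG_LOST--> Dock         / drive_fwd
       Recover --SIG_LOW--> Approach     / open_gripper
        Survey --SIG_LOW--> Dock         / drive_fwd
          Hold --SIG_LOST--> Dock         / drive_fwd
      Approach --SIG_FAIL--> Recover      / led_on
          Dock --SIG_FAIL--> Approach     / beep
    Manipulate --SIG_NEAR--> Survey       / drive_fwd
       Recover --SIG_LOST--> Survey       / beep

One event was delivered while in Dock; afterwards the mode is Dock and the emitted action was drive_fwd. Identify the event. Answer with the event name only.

SIG_LOST

try SIG_FAIL: (Dock, SIG_FAIL) → (Approach, beep)
try SIG_LOW: (Dock, SIG_LOW) → (Recover, open_gripper)
try SIG_FAR: (Dock, SIG_FAR) → (Dock, open_gripper)
try SIG_OK: (Dock, SIG_OK) → (Hold, led_on)
try SIG_NEAR: (Dock, SIG_NEAR) → (Approach, drive_fwd)
try SIG_LOST: (Dock, SIG_LOST) → (Dock, drive_fwd)  ← matches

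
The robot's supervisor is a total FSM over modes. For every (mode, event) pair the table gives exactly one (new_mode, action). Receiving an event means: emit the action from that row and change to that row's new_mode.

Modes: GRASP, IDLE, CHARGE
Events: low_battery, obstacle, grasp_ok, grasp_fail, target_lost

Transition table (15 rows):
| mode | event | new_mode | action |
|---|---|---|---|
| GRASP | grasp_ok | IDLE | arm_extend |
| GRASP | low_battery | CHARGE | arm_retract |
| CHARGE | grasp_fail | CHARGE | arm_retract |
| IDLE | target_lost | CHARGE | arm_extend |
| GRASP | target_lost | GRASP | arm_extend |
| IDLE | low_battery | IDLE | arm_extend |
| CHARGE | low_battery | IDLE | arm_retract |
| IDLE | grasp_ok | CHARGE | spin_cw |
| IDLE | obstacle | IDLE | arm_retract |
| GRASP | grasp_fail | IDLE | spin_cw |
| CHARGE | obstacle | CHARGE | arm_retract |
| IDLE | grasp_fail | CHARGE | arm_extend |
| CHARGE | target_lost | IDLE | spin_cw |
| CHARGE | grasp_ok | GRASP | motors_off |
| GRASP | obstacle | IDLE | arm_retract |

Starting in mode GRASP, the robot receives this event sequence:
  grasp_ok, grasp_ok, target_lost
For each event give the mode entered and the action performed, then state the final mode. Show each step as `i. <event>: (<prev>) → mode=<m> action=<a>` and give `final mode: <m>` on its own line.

final mode: IDLE

1. grasp_ok: (GRASP) → mode=IDLE action=arm_extend
2. grasp_ok: (IDLE) → mode=CHARGE action=spin_cw
3. target_lost: (CHARGE) → mode=IDLE action=spin_cw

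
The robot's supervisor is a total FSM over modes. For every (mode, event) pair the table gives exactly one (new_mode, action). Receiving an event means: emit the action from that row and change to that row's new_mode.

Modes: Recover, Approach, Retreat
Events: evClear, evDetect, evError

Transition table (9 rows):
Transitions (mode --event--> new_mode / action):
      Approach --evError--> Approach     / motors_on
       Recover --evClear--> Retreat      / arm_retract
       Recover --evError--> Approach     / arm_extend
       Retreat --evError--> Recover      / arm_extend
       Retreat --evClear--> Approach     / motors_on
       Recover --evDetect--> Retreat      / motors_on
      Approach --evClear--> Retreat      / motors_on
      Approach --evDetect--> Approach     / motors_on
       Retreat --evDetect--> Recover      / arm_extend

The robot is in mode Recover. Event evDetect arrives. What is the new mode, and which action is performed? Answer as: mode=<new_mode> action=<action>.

mode=Retreat action=motors_on

current mode = Recover; filter table to that mode:
  (Recover, evClear) → (Retreat, arm_retract)
  (Recover, evError) → (Approach, arm_extend)
  (Recover, evDetect) → (Retreat, motors_on)  ← event matches
event = evDetect selects (Retreat, motors_on)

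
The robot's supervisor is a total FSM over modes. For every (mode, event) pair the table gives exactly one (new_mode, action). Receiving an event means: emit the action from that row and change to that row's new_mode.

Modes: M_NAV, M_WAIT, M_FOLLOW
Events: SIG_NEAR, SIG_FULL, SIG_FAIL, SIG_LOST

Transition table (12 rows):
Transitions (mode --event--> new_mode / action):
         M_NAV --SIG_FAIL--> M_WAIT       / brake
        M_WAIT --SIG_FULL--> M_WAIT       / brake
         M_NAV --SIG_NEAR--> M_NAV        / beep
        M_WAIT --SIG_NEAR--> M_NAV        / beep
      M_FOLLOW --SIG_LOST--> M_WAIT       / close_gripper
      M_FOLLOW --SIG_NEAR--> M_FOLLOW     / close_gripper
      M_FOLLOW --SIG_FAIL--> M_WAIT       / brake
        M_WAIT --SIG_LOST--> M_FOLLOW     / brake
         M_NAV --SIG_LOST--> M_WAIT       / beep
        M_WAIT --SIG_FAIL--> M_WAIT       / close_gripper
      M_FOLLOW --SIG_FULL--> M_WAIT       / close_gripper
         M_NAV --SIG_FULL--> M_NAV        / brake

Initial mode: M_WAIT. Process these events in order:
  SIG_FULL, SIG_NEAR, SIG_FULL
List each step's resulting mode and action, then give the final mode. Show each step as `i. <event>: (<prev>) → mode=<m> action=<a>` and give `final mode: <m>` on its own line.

final mode: M_NAV

1. SIG_FULL: (M_WAIT) → mode=M_WAIT action=brake
2. SIG_NEAR: (M_WAIT) → mode=M_NAV action=beep
3. SIG_FULL: (M_NAV) → mode=M_NAV action=brake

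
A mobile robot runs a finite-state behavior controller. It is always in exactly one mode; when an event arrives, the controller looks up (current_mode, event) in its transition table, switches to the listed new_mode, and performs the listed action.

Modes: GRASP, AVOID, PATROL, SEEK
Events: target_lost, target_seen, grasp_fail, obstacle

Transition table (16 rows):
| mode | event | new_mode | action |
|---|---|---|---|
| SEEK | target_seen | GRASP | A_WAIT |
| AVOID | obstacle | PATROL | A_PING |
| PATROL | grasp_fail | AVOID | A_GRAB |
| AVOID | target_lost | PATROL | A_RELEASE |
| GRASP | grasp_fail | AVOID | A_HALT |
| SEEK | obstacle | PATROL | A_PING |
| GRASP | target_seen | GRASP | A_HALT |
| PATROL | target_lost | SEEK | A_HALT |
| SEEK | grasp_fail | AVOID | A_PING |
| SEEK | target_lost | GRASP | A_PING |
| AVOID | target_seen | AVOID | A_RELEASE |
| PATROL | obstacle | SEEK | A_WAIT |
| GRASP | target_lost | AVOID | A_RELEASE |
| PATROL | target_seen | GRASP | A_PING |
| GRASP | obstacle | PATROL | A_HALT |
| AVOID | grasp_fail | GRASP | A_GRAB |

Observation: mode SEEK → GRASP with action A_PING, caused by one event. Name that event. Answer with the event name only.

try target_lost: (SEEK, target_lost) → (GRASP, A_PING)  ← matches
try target_seen: (SEEK, target_seen) → (GRASP, A_WAIT)
try grasp_fail: (SEEK, grasp_fail) → (AVOID, A_PING)
try obstacle: (SEEK, obstacle) → (PATROL, A_PING)

target_lost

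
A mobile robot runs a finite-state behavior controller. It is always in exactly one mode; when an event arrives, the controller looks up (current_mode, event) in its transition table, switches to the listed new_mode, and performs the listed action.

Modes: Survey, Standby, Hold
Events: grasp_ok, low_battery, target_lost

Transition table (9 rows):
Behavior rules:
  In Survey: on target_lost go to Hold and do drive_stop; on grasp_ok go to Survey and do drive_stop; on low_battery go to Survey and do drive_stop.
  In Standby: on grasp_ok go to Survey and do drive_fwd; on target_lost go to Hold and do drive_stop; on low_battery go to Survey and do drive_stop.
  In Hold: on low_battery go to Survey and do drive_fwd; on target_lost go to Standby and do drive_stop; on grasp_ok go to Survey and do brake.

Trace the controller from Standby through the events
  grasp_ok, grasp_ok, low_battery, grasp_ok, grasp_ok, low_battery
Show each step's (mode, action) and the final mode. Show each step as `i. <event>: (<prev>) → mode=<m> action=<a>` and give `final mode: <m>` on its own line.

final mode: Survey

1. grasp_ok: (Standby) → mode=Survey action=drive_fwd
2. grasp_ok: (Survey) → mode=Survey action=drive_stop
3. low_battery: (Survey) → mode=Survey action=drive_stop
4. grasp_ok: (Survey) → mode=Survey action=drive_stop
5. grasp_ok: (Survey) → mode=Survey action=drive_stop
6. low_battery: (Survey) → mode=Survey action=drive_stop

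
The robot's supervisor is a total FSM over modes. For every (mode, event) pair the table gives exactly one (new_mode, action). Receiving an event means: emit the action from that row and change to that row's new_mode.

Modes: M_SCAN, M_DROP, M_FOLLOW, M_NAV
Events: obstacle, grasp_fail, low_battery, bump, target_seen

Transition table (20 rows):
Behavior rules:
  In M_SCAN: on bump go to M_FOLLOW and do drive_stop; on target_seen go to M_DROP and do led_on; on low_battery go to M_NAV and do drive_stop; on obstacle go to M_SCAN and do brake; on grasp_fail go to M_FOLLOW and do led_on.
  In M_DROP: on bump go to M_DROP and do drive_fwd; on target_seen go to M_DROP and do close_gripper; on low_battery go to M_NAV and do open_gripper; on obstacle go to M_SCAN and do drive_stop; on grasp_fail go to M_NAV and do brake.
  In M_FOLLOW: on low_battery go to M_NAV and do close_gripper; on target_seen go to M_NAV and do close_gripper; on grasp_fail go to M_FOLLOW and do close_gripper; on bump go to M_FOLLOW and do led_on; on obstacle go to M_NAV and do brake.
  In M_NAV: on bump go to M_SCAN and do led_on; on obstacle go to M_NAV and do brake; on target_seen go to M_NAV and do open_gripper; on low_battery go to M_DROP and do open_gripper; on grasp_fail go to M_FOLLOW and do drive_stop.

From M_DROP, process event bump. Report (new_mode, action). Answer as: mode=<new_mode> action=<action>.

current mode = M_DROP; filter table to that mode:
  (M_DROP, bump) → (M_DROP, drive_fwd)  ← event matches
  (M_DROP, target_seen) → (M_DROP, close_gripper)
  (M_DROP, low_battery) → (M_NAV, open_gripper)
  (M_DROP, obstacle) → (M_SCAN, drive_stop)
  (M_DROP, grasp_fail) → (M_NAV, brake)
event = bump selects (M_DROP, drive_fwd)

mode=M_DROP action=drive_fwd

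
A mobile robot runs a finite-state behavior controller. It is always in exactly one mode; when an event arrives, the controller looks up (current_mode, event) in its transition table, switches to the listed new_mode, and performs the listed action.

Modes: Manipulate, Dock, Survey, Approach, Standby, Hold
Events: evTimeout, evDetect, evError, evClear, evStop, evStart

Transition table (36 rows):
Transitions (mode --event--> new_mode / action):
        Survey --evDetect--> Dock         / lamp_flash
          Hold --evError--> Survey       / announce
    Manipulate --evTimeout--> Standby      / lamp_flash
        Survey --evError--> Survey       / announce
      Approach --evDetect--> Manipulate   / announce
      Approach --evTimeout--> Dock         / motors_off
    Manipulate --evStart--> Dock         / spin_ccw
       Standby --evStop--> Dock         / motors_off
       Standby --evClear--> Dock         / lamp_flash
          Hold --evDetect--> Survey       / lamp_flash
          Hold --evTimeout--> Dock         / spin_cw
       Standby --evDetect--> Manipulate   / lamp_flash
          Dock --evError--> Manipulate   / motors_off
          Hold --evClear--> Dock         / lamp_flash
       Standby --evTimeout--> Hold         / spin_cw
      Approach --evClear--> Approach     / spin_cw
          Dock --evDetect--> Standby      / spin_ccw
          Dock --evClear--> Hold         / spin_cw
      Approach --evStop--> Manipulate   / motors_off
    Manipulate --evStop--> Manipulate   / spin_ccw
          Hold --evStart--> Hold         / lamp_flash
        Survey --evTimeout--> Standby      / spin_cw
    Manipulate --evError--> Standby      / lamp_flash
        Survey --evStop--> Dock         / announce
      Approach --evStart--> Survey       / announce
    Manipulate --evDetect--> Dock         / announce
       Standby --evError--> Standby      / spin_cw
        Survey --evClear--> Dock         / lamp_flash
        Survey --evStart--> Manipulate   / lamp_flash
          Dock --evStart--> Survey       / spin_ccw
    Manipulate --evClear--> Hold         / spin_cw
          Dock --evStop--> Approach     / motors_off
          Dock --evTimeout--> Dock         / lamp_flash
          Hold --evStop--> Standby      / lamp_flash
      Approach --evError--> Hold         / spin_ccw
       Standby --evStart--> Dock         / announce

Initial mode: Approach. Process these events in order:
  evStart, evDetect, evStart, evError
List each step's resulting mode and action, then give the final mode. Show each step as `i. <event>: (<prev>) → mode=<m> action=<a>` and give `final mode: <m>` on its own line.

1. evStart: (Approach) → mode=Survey action=announce
2. evDetect: (Survey) → mode=Dock action=lamp_flash
3. evStart: (Dock) → mode=Survey action=spin_ccw
4. evError: (Survey) → mode=Survey action=announce

final mode: Survey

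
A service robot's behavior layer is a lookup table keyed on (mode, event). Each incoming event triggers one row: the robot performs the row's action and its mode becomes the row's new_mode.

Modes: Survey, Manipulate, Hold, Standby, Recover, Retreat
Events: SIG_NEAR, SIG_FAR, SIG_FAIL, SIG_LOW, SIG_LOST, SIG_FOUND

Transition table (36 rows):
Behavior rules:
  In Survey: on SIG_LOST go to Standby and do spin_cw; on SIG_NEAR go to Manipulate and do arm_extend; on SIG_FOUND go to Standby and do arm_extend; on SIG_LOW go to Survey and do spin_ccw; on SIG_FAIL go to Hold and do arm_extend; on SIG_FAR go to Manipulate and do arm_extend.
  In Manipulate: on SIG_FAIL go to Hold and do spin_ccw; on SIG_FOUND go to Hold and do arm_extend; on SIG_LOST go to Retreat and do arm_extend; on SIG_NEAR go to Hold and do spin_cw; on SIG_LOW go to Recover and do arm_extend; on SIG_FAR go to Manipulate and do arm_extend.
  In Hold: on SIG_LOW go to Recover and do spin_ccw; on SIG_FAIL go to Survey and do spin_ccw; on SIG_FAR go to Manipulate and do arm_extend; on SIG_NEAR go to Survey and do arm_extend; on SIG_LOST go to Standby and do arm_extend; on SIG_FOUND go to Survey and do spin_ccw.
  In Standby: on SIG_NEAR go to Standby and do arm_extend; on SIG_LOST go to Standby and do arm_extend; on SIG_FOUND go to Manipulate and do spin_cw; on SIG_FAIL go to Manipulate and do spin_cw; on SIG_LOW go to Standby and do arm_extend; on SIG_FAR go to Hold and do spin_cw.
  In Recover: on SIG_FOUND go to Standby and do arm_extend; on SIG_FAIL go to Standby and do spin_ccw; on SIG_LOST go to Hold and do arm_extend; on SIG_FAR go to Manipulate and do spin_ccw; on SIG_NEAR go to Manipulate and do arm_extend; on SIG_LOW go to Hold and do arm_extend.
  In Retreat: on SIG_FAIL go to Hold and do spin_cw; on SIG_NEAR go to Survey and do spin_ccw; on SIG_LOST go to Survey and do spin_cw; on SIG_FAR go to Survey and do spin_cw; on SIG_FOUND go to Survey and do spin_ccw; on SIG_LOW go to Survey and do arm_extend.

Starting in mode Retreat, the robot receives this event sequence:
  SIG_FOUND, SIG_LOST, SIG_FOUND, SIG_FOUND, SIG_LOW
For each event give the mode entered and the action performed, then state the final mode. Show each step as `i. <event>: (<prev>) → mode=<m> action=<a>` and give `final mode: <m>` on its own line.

final mode: Recover

1. SIG_FOUND: (Retreat) → mode=Survey action=spin_ccw
2. SIG_LOST: (Survey) → mode=Standby action=spin_cw
3. SIG_FOUND: (Standby) → mode=Manipulate action=spin_cw
4. SIG_FOUND: (Manipulate) → mode=Hold action=arm_extend
5. SIG_LOW: (Hold) → mode=Recover action=spin_ccw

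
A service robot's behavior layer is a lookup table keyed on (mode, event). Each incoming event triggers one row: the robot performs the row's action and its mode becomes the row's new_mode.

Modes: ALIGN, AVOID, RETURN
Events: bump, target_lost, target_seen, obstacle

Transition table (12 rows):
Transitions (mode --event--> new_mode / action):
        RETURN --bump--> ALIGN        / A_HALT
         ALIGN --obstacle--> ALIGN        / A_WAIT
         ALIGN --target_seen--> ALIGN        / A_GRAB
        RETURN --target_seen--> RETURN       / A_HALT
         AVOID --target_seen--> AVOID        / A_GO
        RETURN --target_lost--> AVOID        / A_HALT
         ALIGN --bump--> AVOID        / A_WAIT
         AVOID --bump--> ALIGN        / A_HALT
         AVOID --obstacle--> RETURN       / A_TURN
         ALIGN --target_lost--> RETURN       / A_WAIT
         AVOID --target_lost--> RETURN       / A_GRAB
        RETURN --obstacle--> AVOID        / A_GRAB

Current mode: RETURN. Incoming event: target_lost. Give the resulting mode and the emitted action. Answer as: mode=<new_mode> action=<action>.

mode=AVOID action=A_HALT

current mode = RETURN; filter table to that mode:
  (RETURN, bump) → (ALIGN, A_HALT)
  (RETURN, target_seen) → (RETURN, A_HALT)
  (RETURN, target_lost) → (AVOID, A_HALT)  ← event matches
  (RETURN, obstacle) → (AVOID, A_GRAB)
event = target_lost selects (AVOID, A_HALT)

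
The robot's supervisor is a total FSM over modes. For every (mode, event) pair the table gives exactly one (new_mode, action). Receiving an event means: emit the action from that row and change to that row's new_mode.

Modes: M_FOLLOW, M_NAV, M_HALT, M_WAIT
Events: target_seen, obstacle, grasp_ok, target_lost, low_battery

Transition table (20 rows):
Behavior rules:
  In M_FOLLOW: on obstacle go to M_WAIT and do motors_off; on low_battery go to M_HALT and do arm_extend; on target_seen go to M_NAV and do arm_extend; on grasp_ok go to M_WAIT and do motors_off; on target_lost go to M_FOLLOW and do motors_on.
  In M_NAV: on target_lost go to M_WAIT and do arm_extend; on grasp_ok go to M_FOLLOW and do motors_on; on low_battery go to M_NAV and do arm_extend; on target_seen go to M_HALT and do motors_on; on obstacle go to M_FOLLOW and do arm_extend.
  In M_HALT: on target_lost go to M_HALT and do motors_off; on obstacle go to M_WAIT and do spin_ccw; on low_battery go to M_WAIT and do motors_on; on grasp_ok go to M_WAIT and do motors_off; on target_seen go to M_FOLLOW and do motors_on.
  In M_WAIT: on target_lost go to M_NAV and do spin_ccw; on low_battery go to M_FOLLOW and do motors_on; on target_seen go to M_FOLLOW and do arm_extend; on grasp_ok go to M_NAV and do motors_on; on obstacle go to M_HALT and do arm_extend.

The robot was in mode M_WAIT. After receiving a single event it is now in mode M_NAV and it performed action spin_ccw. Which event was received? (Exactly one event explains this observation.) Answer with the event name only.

target_lost

try target_seen: (M_WAIT, target_seen) → (M_FOLLOW, arm_extend)
try obstacle: (M_WAIT, obstacle) → (M_HALT, arm_extend)
try grasp_ok: (M_WAIT, grasp_ok) → (M_NAV, motors_on)
try target_lost: (M_WAIT, target_lost) → (M_NAV, spin_ccw)  ← matches
try low_battery: (M_WAIT, low_battery) → (M_FOLLOW, motors_on)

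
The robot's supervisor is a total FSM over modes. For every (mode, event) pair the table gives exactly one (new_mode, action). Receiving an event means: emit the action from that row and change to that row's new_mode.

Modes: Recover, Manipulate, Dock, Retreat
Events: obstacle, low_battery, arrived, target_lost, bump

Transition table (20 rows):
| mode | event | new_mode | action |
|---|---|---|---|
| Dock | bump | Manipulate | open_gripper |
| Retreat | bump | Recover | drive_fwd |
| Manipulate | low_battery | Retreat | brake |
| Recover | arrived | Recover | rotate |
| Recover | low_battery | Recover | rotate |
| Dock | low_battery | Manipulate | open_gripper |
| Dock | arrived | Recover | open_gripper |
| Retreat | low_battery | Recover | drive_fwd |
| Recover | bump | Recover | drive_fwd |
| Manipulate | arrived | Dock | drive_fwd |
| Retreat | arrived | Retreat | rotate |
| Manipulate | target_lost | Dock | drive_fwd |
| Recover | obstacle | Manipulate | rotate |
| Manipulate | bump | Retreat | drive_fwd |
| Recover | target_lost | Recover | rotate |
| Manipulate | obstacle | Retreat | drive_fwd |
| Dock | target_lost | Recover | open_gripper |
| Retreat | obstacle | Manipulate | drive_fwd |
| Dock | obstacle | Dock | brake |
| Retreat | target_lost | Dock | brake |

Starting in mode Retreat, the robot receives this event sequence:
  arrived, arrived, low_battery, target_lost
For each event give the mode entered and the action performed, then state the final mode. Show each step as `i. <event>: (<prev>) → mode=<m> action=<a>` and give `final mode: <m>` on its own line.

final mode: Recover

1. arrived: (Retreat) → mode=Retreat action=rotate
2. arrived: (Retreat) → mode=Retreat action=rotate
3. low_battery: (Retreat) → mode=Recover action=drive_fwd
4. target_lost: (Recover) → mode=Recover action=rotate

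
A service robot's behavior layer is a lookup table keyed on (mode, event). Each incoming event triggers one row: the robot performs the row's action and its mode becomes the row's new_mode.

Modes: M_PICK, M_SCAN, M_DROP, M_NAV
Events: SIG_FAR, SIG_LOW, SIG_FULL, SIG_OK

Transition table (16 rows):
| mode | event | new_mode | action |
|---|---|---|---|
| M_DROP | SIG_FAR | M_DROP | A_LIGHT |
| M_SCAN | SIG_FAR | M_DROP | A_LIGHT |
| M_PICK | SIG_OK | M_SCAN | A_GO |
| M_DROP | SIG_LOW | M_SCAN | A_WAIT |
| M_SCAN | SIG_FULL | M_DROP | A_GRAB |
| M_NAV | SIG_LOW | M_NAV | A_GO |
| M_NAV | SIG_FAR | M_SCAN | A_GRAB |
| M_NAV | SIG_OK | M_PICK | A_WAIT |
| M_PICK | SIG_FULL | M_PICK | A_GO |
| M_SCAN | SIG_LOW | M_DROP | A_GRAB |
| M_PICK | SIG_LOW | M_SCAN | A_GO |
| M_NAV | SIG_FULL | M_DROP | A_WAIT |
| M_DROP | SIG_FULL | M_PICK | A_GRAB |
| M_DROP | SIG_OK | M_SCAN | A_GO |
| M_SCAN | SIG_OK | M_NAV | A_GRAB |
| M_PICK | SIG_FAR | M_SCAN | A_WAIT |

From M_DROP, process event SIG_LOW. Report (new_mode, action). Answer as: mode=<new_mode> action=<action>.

mode=M_SCAN action=A_WAIT

current mode = M_DROP; filter table to that mode:
  (M_DROP, SIG_FAR) → (M_DROP, A_LIGHT)
  (M_DROP, SIG_LOW) → (M_SCAN, A_WAIT)  ← event matches
  (M_DROP, SIG_FULL) → (M_PICK, A_GRAB)
  (M_DROP, SIG_OK) → (M_SCAN, A_GO)
event = SIG_LOW selects (M_SCAN, A_WAIT)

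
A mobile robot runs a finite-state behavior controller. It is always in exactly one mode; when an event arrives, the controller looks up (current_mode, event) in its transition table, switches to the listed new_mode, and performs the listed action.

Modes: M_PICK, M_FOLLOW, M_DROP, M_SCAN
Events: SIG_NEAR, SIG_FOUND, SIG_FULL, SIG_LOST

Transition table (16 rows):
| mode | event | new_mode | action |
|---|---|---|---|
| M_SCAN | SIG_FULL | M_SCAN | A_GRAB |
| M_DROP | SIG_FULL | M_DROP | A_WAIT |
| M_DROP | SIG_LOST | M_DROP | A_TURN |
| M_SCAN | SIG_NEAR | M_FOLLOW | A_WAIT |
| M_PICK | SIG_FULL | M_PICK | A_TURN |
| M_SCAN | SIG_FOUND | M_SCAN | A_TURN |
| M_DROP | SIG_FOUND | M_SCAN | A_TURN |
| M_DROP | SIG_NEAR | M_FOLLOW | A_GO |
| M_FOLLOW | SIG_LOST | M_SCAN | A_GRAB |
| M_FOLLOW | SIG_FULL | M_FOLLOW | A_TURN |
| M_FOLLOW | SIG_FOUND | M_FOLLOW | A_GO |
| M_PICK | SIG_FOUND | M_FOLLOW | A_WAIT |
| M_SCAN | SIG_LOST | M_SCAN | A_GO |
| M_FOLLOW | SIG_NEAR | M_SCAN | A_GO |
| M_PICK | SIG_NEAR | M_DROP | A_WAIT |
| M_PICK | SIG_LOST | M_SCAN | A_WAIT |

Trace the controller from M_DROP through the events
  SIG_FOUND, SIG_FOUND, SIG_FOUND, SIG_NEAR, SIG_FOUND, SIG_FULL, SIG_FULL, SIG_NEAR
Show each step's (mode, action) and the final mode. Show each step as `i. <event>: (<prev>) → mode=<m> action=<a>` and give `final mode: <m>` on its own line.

1. SIG_FOUND: (M_DROP) → mode=M_SCAN action=A_TURN
2. SIG_FOUND: (M_SCAN) → mode=M_SCAN action=A_TURN
3. SIG_FOUND: (M_SCAN) → mode=M_SCAN action=A_TURN
4. SIG_NEAR: (M_SCAN) → mode=M_FOLLOW action=A_WAIT
5. SIG_FOUND: (M_FOLLOW) → mode=M_FOLLOW action=A_GO
6. SIG_FULL: (M_FOLLOW) → mode=M_FOLLOW action=A_TURN
7. SIG_FULL: (M_FOLLOW) → mode=M_FOLLOW action=A_TURN
8. SIG_NEAR: (M_FOLLOW) → mode=M_SCAN action=A_GO

final mode: M_SCAN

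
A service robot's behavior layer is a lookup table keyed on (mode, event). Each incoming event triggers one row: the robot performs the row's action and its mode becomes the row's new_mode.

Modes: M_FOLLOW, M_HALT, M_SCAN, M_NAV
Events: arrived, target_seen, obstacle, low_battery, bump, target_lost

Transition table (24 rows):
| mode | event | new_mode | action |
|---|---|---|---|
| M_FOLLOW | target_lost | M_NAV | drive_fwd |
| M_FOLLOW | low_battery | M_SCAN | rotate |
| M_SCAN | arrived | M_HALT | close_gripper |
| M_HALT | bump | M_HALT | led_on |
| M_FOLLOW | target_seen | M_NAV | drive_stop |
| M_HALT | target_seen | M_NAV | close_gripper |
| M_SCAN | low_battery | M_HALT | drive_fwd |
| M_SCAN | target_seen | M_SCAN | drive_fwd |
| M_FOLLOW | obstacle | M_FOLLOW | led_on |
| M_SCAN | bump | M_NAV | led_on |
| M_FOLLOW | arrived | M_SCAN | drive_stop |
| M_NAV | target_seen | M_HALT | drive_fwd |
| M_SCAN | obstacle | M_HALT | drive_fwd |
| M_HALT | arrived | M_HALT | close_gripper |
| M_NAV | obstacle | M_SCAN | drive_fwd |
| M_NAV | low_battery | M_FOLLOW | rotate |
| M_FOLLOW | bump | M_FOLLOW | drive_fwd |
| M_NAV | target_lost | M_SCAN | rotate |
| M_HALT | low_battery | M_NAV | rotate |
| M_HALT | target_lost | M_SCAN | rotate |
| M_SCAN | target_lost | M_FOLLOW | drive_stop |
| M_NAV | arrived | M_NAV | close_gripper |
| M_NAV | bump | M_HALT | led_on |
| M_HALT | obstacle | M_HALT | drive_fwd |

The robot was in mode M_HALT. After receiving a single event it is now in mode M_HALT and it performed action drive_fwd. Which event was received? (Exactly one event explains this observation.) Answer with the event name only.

try arrived: (M_HALT, arrived) → (M_HALT, close_gripper)
try target_seen: (M_HALT, target_seen) → (M_NAV, close_gripper)
try obstacle: (M_HALT, obstacle) → (M_HALT, drive_fwd)  ← matches
try low_battery: (M_HALT, low_battery) → (M_NAV, rotate)
try bump: (M_HALT, bump) → (M_HALT, led_on)
try target_lost: (M_HALT, target_lost) → (M_SCAN, rotate)

obstacle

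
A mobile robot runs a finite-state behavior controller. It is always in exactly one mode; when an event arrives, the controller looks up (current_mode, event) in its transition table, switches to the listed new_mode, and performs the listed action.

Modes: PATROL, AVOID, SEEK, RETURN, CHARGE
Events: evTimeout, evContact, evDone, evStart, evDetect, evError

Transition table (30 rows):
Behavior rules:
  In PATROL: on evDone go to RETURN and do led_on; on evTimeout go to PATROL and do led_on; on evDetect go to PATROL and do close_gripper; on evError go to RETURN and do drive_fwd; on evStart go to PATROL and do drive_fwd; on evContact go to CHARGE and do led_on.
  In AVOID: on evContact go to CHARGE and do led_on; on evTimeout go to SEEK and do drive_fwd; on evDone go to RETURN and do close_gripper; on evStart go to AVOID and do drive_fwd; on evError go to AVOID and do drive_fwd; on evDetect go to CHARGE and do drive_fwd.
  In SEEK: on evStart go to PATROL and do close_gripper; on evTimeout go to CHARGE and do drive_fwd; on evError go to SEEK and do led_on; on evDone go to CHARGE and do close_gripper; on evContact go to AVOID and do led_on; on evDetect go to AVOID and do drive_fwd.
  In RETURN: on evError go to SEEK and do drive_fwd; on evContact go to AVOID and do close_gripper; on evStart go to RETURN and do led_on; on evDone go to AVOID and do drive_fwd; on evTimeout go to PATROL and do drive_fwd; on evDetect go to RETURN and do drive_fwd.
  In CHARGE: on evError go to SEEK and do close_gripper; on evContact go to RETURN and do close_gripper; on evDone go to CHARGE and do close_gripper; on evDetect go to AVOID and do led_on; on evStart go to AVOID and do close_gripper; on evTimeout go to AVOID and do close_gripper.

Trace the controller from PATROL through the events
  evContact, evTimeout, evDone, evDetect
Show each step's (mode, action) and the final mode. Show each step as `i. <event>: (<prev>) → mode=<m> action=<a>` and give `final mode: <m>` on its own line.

1. evContact: (PATROL) → mode=CHARGE action=led_on
2. evTimeout: (CHARGE) → mode=AVOID action=close_gripper
3. evDone: (AVOID) → mode=RETURN action=close_gripper
4. evDetect: (RETURN) → mode=RETURN action=drive_fwd

final mode: RETURN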